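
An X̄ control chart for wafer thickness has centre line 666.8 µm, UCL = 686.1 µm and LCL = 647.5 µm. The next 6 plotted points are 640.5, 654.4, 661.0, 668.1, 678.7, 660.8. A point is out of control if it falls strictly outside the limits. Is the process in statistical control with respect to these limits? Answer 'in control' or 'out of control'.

Compare each point to [647.5, 686.1]: sample 1 = 640.5 < LCL.

out of control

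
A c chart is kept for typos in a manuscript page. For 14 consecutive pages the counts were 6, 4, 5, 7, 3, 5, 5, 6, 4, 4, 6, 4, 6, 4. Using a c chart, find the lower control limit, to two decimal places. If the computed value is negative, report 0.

0.00

c̄ = (6 + 4 + 5 + 7 + 3 + 5 + 5 + 6 + 4 + 4 + 6 + 4 + 6 + 4) / 14 = 69 / 14 = 4.9286
LCL = c̄ − 3√c̄ = 4.9286 − 3 × 2.2200 = -1.7315 → 0 (cannot be negative)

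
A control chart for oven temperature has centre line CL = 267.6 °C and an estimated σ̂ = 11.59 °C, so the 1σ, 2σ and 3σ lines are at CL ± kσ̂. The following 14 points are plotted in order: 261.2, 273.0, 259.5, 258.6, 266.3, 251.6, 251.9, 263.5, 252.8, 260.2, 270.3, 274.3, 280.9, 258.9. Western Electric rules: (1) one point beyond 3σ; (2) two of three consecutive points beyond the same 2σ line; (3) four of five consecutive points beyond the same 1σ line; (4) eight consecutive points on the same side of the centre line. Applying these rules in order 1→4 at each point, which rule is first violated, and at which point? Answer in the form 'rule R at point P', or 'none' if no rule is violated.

Zone of each point (C = within 1σ̂, B = 1σ̂–2σ̂, A = 2σ̂–3σ̂, * = beyond 3σ̂; sign = side of CL): 1:-C, 2:+C, 3:-C, 4:-C, 5:-C, 6:-B, 7:-B, 8:-C, 9:-B, 10:-C, 11:+C, 12:+C, 13:+B, 14:-C
Rule 4 (eight consecutive points on the same side of the centre line) is satisfied at point 10.

rule 4 at point 10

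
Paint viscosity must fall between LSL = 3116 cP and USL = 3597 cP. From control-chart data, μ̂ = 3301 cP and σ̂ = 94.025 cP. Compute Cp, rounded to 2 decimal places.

0.85

Cp = (USL − LSL) / (6σ̂) = (3597 − 3116) / (6 × 94.025) = 481.0000 / 564.1500 = 0.8526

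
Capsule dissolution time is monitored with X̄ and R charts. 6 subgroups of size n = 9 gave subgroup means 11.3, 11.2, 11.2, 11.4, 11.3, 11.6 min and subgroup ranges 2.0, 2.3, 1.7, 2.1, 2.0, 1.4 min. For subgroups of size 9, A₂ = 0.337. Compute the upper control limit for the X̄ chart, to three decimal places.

11.979

X̄̄ = (11.3 + 11.2 + 11.2 + 11.4 + 11.3 + 11.6) / 6 = 68.0000 / 6 = 11.3333
R̄ = (2.0 + 2.3 + 1.7 + 2.1 + 2.0 + 1.4) / 6 = 11.5000 / 6 = 1.9167
UCL = X̄̄ + A₂·R̄ = 11.3333 + 0.337 × 1.9167 = 11.9793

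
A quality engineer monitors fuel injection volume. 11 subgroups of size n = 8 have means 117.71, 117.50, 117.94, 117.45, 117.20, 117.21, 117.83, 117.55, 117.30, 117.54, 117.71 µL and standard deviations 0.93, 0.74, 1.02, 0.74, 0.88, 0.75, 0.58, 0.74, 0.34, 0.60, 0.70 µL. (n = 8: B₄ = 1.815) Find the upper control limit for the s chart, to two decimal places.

s̄ = (0.93 + 0.74 + 1.02 + 0.74 + 0.88 + 0.75 + 0.58 + 0.74 + 0.34 + 0.60 + 0.70) / 11 = 0.7291
UCL_s = B₄·s̄ = 1.815 × 0.7291 = 1.3233

1.32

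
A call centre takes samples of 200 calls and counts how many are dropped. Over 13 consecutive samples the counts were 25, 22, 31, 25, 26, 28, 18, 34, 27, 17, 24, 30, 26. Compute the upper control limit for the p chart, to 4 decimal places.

p̄ = Σdᵢ / (k·n) = 333 / (13 × 200) = 0.12808
UCL = p̄ + 3·√(p̄(1−p̄)/n) = 0.12808 + 3 × √(0.12808×0.87192/200) = 0.12808 + 3 × 0.02363 = 0.19897

0.1990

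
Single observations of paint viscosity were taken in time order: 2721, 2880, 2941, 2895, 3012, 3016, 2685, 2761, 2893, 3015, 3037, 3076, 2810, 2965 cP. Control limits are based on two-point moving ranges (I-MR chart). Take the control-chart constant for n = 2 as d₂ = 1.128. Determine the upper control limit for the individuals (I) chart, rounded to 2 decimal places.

X̄ = (2721 + 2880 + 2941 + 2895 + 3012 + 3016 + 2685 + 2761 + 2893 + 3015 + 3037 + 3076 + 2810 + 2965) / 14 = 2907.6429
Moving ranges: 159, 61, 46, 117, 4, 331, 76, 132, 122, 22, 39, 266, 155; M̄R̄ = 1530.0000 / 13 = 117.6923
UCL = X̄ + 3·M̄R̄/d₂ = 2907.6429 + 3 × 117.6923 / 1.128 = 3220.6543

3220.65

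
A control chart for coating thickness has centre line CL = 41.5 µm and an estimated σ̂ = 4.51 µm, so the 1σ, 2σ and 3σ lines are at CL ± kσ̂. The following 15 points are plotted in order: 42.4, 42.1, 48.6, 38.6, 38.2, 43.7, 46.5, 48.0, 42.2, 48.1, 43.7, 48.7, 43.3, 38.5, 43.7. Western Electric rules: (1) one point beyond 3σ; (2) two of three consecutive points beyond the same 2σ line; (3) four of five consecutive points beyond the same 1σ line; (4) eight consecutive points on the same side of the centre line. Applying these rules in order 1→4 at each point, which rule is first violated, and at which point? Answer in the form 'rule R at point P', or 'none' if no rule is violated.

rule 4 at point 13

Zone of each point (C = within 1σ̂, B = 1σ̂–2σ̂, A = 2σ̂–3σ̂, * = beyond 3σ̂; sign = side of CL): 1:+C, 2:+C, 3:+B, 4:-C, 5:-C, 6:+C, 7:+B, 8:+B, 9:+C, 10:+B, 11:+C, 12:+B, 13:+C, 14:-C, 15:+C
Rule 4 (eight consecutive points on the same side of the centre line) is satisfied at point 13.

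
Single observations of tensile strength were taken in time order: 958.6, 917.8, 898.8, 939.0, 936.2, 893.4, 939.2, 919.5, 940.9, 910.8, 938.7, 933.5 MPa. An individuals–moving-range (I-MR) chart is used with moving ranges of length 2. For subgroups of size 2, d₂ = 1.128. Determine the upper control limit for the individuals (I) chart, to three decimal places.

998.694

X̄ = (958.6 + 917.8 + 898.8 + 939.0 + 936.2 + 893.4 + 939.2 + 919.5 + 940.9 + 910.8 + 938.7 + 933.5) / 12 = 927.2000
Moving ranges: 40.8, 19.0, 40.2, 2.8, 42.8, 45.8, 19.7, 21.4, 30.1, 27.9, 5.2; M̄R̄ = 295.7000 / 11 = 26.8818
UCL = X̄ + 3·M̄R̄/d₂ = 927.2000 + 3 × 26.8818 / 1.128 = 998.6942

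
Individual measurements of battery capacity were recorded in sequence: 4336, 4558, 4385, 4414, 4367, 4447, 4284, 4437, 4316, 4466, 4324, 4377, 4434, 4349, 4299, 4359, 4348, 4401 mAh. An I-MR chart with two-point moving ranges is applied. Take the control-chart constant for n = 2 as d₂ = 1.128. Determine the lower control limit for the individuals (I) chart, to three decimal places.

X̄ = (4336 + 4558 + 4385 + 4414 + 4367 + 4447 + 4284 + 4437 + 4316 + 4466 + 4324 + 4377 + 4434 + 4349 + 4299 + 4359 + 4348 + 4401) / 18 = 4383.3889
Moving ranges: 222, 173, 29, 47, 80, 163, 153, 121, 150, 142, 53, 57, 85, 50, 60, 11, 53; M̄R̄ = 1649.0000 / 17 = 97.0000
LCL = X̄ − 3·M̄R̄/d₂ = 4383.3889 − 3 × 97.0000 / 1.128 = 4125.4102

4125.410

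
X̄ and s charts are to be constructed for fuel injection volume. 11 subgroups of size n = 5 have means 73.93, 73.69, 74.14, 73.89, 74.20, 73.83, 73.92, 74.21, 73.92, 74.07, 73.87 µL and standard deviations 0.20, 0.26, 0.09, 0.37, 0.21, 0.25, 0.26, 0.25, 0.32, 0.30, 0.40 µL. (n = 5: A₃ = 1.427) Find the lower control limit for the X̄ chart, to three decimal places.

X̄̄ = (73.93 + 73.69 + 74.14 + 73.89 + 74.20 + 73.83 + 73.92 + 74.21 + 73.92 + 74.07 + 73.87) / 11 = 73.9700
s̄ = (0.20 + 0.26 + 0.09 + 0.37 + 0.21 + 0.25 + 0.26 + 0.25 + 0.32 + 0.30 + 0.40) / 11 = 0.2645
LCL = X̄̄ − A₃·s̄ = 73.9700 − 1.427 × 0.2645 = 73.5925

73.592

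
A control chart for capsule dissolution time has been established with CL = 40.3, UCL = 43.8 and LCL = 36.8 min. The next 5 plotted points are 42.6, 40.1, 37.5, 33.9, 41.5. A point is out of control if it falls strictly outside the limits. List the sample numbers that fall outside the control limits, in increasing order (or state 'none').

4

Compare each point to [36.8, 43.8]: sample 4 = 33.9 < LCL.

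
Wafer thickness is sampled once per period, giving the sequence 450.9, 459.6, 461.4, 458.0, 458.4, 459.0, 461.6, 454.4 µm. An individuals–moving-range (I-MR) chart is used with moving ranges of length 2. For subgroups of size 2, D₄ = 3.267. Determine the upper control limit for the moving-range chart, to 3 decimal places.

11.528

Moving ranges: 8.7, 1.8, 3.4, 0.4, 0.6, 2.6, 7.2; M̄R̄ = 24.7000 / 7 = 3.5286
UCL_MR = D₄·M̄R̄ = 3.267 × 3.5286 = 11.5278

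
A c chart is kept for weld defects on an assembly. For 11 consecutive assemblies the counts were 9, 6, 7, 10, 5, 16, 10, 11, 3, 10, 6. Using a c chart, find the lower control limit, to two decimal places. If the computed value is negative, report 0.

c̄ = (9 + 6 + 7 + 10 + 5 + 16 + 10 + 11 + 3 + 10 + 6) / 11 = 93 / 11 = 8.4545
LCL = c̄ − 3√c̄ = 8.4545 − 3 × 2.9077 = -0.2685 → 0 (cannot be negative)

0.00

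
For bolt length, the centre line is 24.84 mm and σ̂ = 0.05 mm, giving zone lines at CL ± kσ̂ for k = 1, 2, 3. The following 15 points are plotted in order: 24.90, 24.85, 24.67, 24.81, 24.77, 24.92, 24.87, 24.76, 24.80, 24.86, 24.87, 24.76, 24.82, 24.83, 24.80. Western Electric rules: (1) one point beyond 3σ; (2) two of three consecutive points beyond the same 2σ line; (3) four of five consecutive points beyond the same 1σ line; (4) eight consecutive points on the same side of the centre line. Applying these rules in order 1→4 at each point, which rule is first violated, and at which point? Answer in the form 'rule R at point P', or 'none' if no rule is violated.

Zone of each point (C = within 1σ̂, B = 1σ̂–2σ̂, A = 2σ̂–3σ̂, * = beyond 3σ̂; sign = side of CL): 1:+B, 2:+C, 3:-*, 4:-C, 5:-B, 6:+B, 7:+C, 8:-B, 9:-C, 10:+C, 11:+C, 12:-B, 13:-C, 14:-C, 15:-C
Rule 1 (one point beyond the 3σ limits) is satisfied at point 3.

rule 1 at point 3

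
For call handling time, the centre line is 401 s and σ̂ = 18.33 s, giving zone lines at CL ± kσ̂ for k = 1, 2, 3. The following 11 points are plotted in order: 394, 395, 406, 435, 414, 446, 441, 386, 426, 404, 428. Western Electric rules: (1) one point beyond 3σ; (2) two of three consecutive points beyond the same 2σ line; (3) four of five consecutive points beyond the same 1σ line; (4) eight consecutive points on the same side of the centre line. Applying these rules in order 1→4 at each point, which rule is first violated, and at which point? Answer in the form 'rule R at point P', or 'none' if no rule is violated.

Zone of each point (C = within 1σ̂, B = 1σ̂–2σ̂, A = 2σ̂–3σ̂, * = beyond 3σ̂; sign = side of CL): 1:-C, 2:-C, 3:+C, 4:+B, 5:+C, 6:+A, 7:+A, 8:-C, 9:+B, 10:+C, 11:+B
Rule 2 (two of three consecutive points beyond the same 2σ limit) is satisfied at point 7.

rule 2 at point 7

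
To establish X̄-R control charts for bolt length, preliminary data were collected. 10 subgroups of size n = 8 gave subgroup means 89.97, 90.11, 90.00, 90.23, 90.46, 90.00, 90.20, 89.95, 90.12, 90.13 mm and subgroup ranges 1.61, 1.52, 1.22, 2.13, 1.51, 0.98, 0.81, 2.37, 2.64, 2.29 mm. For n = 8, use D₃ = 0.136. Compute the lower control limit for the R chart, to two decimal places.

R̄ = (1.61 + 1.52 + 1.22 + 2.13 + 1.51 + 0.98 + 0.81 + 2.37 + 2.64 + 2.29) / 10 = 17.0800 / 10 = 1.7080
LCL_R = D₃·R̄ = 0.136 × 1.7080 = 0.2323

0.23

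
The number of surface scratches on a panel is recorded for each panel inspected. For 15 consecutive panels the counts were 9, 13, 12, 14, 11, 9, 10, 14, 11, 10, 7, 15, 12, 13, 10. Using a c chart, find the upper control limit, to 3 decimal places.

21.433

c̄ = (9 + 13 + 12 + 14 + 11 + 9 + 10 + 14 + 11 + 10 + 7 + 15 + 12 + 13 + 10) / 15 = 170 / 15 = 11.3333
UCL = c̄ + 3√c̄ = 11.3333 + 3 × √11.3333 = 11.3333 + 3 × 3.3665 = 21.4328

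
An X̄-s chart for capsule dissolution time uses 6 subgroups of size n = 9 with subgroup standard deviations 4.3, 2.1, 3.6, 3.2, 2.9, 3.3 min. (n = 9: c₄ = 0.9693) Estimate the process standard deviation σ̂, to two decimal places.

3.34

s̄ = (4.3 + 2.1 + 3.6 + 3.2 + 2.9 + 3.3) / 6 = 3.2333
σ̂ = s̄ / c₄ = 3.2333 / 0.9693 = 3.3357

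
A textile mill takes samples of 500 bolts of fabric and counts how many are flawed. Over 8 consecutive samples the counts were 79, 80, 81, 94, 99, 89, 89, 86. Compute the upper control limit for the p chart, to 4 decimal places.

0.2251

p̄ = Σdᵢ / (k·n) = 697 / (8 × 500) = 0.17425
UCL = p̄ + 3·√(p̄(1−p̄)/n) = 0.17425 + 3 × √(0.17425×0.82575/500) = 0.17425 + 3 × 0.01696 = 0.22514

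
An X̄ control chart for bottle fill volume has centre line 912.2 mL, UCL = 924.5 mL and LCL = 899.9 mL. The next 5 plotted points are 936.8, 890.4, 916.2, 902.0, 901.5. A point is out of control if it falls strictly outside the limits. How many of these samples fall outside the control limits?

Compare each point to [899.9, 924.5]: sample 1 = 936.8 > UCL; sample 2 = 890.4 < LCL.

2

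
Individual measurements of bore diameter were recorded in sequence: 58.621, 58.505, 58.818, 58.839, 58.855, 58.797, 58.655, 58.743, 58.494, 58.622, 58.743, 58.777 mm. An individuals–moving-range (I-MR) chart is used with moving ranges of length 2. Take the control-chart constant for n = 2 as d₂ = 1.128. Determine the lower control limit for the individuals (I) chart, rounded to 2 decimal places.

X̄ = (58.621 + 58.505 + 58.818 + 58.839 + 58.855 + 58.797 + 58.655 + 58.743 + 58.494 + 58.622 + 58.743 + 58.777) / 12 = 58.7058
Moving ranges: 0.116, 0.313, 0.021, 0.016, 0.058, 0.142, 0.088, 0.249, 0.128, 0.121, 0.034; M̄R̄ = 1.2860 / 11 = 0.1169
LCL = X̄ − 3·M̄R̄/d₂ = 58.7058 − 3 × 0.1169 / 1.128 = 58.3948

58.39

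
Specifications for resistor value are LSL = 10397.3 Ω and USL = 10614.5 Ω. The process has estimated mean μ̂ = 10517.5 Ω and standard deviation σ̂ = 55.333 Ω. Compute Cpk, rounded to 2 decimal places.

0.58

Cpu = (USL − μ̂) / (3σ̂) = (10614.5 − 10517.5) / (3 × 55.333) = 0.5843; Cpl = (μ̂ − LSL) / (3σ̂) = (10517.5 − 10397.3) / (3 × 55.333) = 0.7241; Cpk = min(Cpu, Cpl) = 0.5843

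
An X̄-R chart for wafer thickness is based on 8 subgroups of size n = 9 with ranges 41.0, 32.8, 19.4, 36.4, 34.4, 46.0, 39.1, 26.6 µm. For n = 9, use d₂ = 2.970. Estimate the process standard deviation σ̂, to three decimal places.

R̄ = (41.0 + 32.8 + 19.4 + 36.4 + 34.4 + 46.0 + 39.1 + 26.6) / 8 = 34.4625
σ̂ = R̄ / d₂ = 34.4625 / 2.970 = 11.6035

11.604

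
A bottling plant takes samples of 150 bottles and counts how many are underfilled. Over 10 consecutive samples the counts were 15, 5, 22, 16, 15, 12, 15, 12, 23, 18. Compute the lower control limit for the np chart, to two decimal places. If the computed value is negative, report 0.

4.18

p̄ = Σdᵢ / (k·n) = 153 / (10 × 150) = 0.10200
LCL = np̄ − 3·√(np̄(1−p̄)) = 15.3000 − 3 × 3.7067 = 4.1800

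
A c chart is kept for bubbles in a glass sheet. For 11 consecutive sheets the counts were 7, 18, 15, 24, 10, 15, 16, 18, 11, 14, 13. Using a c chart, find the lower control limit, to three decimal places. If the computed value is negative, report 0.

3.159

c̄ = (7 + 18 + 15 + 24 + 10 + 15 + 16 + 18 + 11 + 14 + 13) / 11 = 161 / 11 = 14.6364
LCL = c̄ − 3√c̄ = 14.6364 − 3 × 3.8258 = 3.1591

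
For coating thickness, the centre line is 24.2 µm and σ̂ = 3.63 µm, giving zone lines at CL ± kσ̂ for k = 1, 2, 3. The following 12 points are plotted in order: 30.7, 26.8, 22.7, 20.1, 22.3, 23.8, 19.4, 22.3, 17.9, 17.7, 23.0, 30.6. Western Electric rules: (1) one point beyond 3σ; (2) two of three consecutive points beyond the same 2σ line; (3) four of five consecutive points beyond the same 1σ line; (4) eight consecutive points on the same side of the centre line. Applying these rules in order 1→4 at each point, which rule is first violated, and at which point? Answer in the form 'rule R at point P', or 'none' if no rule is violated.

rule 4 at point 10

Zone of each point (C = within 1σ̂, B = 1σ̂–2σ̂, A = 2σ̂–3σ̂, * = beyond 3σ̂; sign = side of CL): 1:+B, 2:+C, 3:-C, 4:-B, 5:-C, 6:-C, 7:-B, 8:-C, 9:-B, 10:-B, 11:-C, 12:+B
Rule 4 (eight consecutive points on the same side of the centre line) is satisfied at point 10.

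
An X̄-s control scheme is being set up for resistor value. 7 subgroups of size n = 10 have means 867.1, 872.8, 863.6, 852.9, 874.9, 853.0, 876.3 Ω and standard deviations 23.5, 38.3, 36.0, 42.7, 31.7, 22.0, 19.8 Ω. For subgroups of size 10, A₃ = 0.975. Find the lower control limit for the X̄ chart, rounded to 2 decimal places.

X̄̄ = (867.1 + 872.8 + 863.6 + 852.9 + 874.9 + 853.0 + 876.3) / 7 = 865.8000
s̄ = (23.5 + 38.3 + 36.0 + 42.7 + 31.7 + 22.0 + 19.8) / 7 = 30.5714
LCL = X̄̄ − A₃·s̄ = 865.8000 − 0.975 × 30.5714 = 835.9929

835.99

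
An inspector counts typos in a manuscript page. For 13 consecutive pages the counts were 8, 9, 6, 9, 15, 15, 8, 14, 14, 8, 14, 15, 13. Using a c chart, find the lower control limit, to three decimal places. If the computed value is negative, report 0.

1.262

c̄ = (8 + 9 + 6 + 9 + 15 + 15 + 8 + 14 + 14 + 8 + 14 + 15 + 13) / 13 = 148 / 13 = 11.3846
LCL = c̄ − 3√c̄ = 11.3846 − 3 × 3.3741 = 1.2623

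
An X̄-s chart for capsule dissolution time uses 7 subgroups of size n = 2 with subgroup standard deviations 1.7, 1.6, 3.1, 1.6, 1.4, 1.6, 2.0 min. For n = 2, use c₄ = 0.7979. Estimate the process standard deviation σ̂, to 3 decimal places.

s̄ = (1.7 + 1.6 + 3.1 + 1.6 + 1.4 + 1.6 + 2.0) / 7 = 1.8571
σ̂ = s̄ / c₄ = 1.8571 / 0.7979 = 2.3275

2.328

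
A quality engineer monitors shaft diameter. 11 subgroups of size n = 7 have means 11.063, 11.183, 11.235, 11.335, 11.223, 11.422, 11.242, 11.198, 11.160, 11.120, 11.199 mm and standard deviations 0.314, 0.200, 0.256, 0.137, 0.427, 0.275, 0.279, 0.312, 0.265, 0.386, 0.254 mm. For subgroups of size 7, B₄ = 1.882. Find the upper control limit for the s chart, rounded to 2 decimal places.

0.53

s̄ = (0.314 + 0.200 + 0.256 + 0.137 + 0.427 + 0.275 + 0.279 + 0.312 + 0.265 + 0.386 + 0.254) / 11 = 0.2823
UCL_s = B₄·s̄ = 1.882 × 0.2823 = 0.5312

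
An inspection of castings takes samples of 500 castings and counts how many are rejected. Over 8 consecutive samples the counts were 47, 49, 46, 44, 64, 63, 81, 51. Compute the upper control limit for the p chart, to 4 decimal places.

0.1534

p̄ = Σdᵢ / (k·n) = 445 / (8 × 500) = 0.11125
UCL = p̄ + 3·√(p̄(1−p̄)/n) = 0.11125 + 3 × √(0.11125×0.88875/500) = 0.11125 + 3 × 0.01406 = 0.15344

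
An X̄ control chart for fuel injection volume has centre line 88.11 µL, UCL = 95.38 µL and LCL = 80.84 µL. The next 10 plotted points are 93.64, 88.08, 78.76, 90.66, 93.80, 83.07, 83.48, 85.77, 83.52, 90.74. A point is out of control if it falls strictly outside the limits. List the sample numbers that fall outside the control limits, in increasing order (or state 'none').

Compare each point to [80.84, 95.38]: sample 3 = 78.76 < LCL.

3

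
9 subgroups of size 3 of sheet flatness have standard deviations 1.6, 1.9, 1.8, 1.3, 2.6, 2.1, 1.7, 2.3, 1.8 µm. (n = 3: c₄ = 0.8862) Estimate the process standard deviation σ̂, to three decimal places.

s̄ = (1.6 + 1.9 + 1.8 + 1.3 + 2.6 + 2.1 + 1.7 + 2.3 + 1.8) / 9 = 1.9000
σ̂ = s̄ / c₄ = 1.9000 / 0.8862 = 2.1440

2.144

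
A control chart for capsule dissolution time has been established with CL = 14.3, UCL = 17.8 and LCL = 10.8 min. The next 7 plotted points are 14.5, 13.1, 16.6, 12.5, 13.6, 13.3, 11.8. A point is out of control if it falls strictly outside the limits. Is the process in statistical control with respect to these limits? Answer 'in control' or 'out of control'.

in control

All 7 points lie within [10.8, 17.8].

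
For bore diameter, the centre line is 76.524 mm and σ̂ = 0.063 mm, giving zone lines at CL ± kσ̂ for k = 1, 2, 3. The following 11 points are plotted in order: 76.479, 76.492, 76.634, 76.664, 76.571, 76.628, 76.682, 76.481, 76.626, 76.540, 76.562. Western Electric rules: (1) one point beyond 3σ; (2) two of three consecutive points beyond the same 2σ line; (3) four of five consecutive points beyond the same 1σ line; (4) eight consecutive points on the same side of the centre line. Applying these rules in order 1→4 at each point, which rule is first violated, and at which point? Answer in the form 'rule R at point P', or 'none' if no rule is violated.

Zone of each point (C = within 1σ̂, B = 1σ̂–2σ̂, A = 2σ̂–3σ̂, * = beyond 3σ̂; sign = side of CL): 1:-C, 2:-C, 3:+B, 4:+A, 5:+C, 6:+B, 7:+A, 8:-C, 9:+B, 10:+C, 11:+C
Rule 3 (four of five consecutive points beyond the same 1σ limit) is satisfied at point 7.

rule 3 at point 7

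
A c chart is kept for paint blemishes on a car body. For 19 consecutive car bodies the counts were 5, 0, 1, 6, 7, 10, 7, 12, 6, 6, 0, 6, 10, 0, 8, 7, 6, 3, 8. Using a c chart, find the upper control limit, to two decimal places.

12.84

c̄ = (5 + 0 + 1 + 6 + 7 + 10 + 7 + 12 + 6 + 6 + 0 + 6 + 10 + 0 + 8 + 7 + 6 + 3 + 8) / 19 = 108 / 19 = 5.6842
UCL = c̄ + 3√c̄ = 5.6842 + 3 × √5.6842 = 5.6842 + 3 × 2.3842 = 12.8367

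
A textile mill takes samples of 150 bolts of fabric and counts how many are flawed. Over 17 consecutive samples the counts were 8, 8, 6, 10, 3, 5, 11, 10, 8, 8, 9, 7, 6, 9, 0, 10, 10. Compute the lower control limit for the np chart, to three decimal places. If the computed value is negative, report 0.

p̄ = Σdᵢ / (k·n) = 128 / (17 × 150) = 0.05020
LCL = np̄ − 3·√(np̄(1−p̄)) = 7.5294 − 3 × 2.6742 = -0.4933 → 0 (negative, so LCL = 0)

0.000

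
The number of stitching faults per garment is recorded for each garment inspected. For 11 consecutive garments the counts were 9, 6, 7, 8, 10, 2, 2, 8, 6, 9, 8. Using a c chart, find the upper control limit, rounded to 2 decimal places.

c̄ = (9 + 6 + 7 + 8 + 10 + 2 + 2 + 8 + 6 + 9 + 8) / 11 = 75 / 11 = 6.8182
UCL = c̄ + 3√c̄ = 6.8182 + 3 × √6.8182 = 6.8182 + 3 × 2.6112 = 14.6517

14.65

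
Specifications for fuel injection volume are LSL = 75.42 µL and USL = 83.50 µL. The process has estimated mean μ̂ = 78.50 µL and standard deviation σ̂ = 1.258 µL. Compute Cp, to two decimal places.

Cp = (USL − LSL) / (6σ̂) = (83.50 − 75.42) / (6 × 1.258) = 8.0800 / 7.5480 = 1.0705

1.07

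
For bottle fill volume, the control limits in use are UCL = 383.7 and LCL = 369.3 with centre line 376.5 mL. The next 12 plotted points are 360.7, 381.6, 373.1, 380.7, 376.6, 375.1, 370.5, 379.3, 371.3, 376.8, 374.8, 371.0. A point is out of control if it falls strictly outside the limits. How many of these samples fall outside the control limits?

Compare each point to [369.3, 383.7]: sample 1 = 360.7 < LCL.

1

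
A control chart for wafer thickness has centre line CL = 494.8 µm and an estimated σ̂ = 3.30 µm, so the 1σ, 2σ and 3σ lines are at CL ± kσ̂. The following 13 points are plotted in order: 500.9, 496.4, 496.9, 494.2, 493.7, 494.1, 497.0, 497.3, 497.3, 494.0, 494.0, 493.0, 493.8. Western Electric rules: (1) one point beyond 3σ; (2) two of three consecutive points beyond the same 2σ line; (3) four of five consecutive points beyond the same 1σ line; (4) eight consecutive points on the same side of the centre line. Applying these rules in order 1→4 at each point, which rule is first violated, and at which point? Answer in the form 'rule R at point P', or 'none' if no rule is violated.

Zone of each point (C = within 1σ̂, B = 1σ̂–2σ̂, A = 2σ̂–3σ̂, * = beyond 3σ̂; sign = side of CL): 1:+B, 2:+C, 3:+C, 4:-C, 5:-C, 6:-C, 7:+C, 8:+C, 9:+C, 10:-C, 11:-C, 12:-C, 13:-C
No rule fires across all 13 points.

none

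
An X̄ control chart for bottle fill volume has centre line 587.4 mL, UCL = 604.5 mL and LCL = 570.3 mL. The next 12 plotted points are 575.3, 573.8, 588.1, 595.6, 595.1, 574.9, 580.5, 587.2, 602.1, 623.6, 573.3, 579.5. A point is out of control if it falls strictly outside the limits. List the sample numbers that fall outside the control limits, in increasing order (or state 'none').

Compare each point to [570.3, 604.5]: sample 10 = 623.6 > UCL.

10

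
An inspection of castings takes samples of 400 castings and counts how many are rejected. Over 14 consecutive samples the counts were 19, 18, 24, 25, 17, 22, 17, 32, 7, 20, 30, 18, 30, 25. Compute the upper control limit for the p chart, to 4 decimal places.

p̄ = Σdᵢ / (k·n) = 304 / (14 × 400) = 0.05429
UCL = p̄ + 3·√(p̄(1−p̄)/n) = 0.05429 + 3 × √(0.05429×0.94571/400) = 0.05429 + 3 × 0.01133 = 0.08827

0.0883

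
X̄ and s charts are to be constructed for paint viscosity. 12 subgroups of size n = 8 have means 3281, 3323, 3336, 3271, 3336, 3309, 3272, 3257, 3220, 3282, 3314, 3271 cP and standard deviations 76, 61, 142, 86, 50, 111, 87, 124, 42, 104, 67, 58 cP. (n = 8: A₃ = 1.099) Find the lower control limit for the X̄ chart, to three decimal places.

X̄̄ = (3281 + 3323 + 3336 + 3271 + 3336 + 3309 + 3272 + 3257 + 3220 + 3282 + 3314 + 3271) / 12 = 3289.3333
s̄ = (76 + 61 + 142 + 86 + 50 + 111 + 87 + 124 + 42 + 104 + 67 + 58) / 12 = 84.0000
LCL = X̄̄ − A₃·s̄ = 3289.3333 − 1.099 × 84.0000 = 3197.0173

3197.017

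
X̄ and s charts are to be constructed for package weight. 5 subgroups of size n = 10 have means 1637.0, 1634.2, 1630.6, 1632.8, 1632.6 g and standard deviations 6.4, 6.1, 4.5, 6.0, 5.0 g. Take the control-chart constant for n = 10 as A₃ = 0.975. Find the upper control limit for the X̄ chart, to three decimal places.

1638.900

X̄̄ = (1637.0 + 1634.2 + 1630.6 + 1632.8 + 1632.6) / 5 = 1633.4400
s̄ = (6.4 + 6.1 + 4.5 + 6.0 + 5.0) / 5 = 5.6000
UCL = X̄̄ + A₃·s̄ = 1633.4400 + 0.975 × 5.6000 = 1638.9000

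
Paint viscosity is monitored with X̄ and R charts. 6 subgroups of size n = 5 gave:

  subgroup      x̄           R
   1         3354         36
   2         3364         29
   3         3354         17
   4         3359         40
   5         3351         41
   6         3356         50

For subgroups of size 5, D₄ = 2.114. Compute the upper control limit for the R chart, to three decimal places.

75.047

R̄ = (36 + 29 + 17 + 40 + 41 + 50) / 6 = 213.0000 / 6 = 35.5000
UCL_R = D₄·R̄ = 2.114 × 35.5000 = 75.0470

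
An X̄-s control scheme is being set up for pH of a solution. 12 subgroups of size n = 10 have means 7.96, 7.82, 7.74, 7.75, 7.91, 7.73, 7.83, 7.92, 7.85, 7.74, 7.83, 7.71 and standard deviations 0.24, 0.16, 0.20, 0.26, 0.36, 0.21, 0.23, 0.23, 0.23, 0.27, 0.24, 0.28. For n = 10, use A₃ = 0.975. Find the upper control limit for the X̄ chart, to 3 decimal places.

8.052

X̄̄ = (7.96 + 7.82 + 7.74 + 7.75 + 7.91 + 7.73 + 7.83 + 7.92 + 7.85 + 7.74 + 7.83 + 7.71) / 12 = 7.8158
s̄ = (0.24 + 0.16 + 0.20 + 0.26 + 0.36 + 0.21 + 0.23 + 0.23 + 0.23 + 0.27 + 0.24 + 0.28) / 12 = 0.2425
UCL = X̄̄ + A₃·s̄ = 7.8158 + 0.975 × 0.2425 = 8.0523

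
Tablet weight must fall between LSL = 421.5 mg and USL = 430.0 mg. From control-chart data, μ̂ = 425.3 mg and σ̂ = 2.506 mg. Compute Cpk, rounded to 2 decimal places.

Cpu = (USL − μ̂) / (3σ̂) = (430.0 − 425.3) / (3 × 2.506) = 0.6252; Cpl = (μ̂ − LSL) / (3σ̂) = (425.3 − 421.5) / (3 × 2.506) = 0.5055; Cpk = min(Cpu, Cpl) = 0.5055

0.51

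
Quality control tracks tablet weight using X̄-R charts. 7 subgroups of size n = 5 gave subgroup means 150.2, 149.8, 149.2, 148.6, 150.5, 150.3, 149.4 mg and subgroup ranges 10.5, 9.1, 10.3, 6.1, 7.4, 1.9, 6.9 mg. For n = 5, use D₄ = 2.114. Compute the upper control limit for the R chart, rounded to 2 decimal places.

15.76

R̄ = (10.5 + 9.1 + 10.3 + 6.1 + 7.4 + 1.9 + 6.9) / 7 = 52.2000 / 7 = 7.4571
UCL_R = D₄·R̄ = 2.114 × 7.4571 = 15.7644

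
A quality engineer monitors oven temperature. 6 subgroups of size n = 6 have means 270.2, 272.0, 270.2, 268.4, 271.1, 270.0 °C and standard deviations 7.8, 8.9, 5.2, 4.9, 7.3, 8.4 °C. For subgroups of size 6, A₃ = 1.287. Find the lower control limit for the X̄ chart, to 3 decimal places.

X̄̄ = (270.2 + 272.0 + 270.2 + 268.4 + 271.1 + 270.0) / 6 = 270.3167
s̄ = (7.8 + 8.9 + 5.2 + 4.9 + 7.3 + 8.4) / 6 = 7.0833
LCL = X̄̄ − A₃·s̄ = 270.3167 − 1.287 × 7.0833 = 261.2004

261.200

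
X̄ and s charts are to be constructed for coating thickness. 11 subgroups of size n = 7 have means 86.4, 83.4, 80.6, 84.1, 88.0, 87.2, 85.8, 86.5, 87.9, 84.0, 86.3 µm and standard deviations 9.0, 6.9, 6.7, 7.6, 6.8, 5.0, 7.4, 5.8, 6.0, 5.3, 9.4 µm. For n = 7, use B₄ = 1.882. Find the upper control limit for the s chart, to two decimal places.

12.99

s̄ = (9.0 + 6.9 + 6.7 + 7.6 + 6.8 + 5.0 + 7.4 + 5.8 + 6.0 + 5.3 + 9.4) / 11 = 6.9000
UCL_s = B₄·s̄ = 1.882 × 6.9000 = 12.9858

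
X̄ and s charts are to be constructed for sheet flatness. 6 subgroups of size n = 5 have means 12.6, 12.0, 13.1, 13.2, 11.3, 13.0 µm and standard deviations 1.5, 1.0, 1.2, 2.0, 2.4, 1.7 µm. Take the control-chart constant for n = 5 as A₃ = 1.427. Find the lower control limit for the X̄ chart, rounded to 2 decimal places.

10.20

X̄̄ = (12.6 + 12.0 + 13.1 + 13.2 + 11.3 + 13.0) / 6 = 12.5333
s̄ = (1.5 + 1.0 + 1.2 + 2.0 + 2.4 + 1.7) / 6 = 1.6333
LCL = X̄̄ − A₃·s̄ = 12.5333 − 1.427 × 1.6333 = 10.2026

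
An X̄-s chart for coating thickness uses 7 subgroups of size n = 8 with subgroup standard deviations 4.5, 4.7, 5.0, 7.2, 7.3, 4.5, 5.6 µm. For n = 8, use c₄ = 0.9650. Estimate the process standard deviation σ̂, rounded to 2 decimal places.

s̄ = (4.5 + 4.7 + 5.0 + 7.2 + 7.3 + 4.5 + 5.6) / 7 = 5.5429
σ̂ = s̄ / c₄ = 5.5429 / 0.9650 = 5.7439

5.74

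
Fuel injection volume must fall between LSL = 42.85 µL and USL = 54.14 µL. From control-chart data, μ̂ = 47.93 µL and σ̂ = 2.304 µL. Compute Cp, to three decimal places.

0.817

Cp = (USL − LSL) / (6σ̂) = (54.14 − 42.85) / (6 × 2.304) = 11.2900 / 13.8240 = 0.8167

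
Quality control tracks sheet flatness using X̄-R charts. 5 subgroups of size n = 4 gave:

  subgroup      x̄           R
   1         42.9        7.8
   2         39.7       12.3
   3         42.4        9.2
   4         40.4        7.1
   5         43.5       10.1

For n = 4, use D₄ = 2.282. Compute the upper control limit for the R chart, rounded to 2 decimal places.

R̄ = (7.8 + 12.3 + 9.2 + 7.1 + 10.1) / 5 = 46.5000 / 5 = 9.3000
UCL_R = D₄·R̄ = 2.282 × 9.3000 = 21.2226

21.22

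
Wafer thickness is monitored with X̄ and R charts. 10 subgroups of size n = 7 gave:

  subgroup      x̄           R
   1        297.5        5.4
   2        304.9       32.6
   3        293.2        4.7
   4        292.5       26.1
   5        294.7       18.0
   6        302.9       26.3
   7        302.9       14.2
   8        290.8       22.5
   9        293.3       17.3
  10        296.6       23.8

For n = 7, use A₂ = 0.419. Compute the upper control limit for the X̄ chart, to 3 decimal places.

X̄̄ = (297.5 + 304.9 + 293.2 + 292.5 + 294.7 + 302.9 + 302.9 + 290.8 + 293.3 + 296.6) / 10 = 2969.3000 / 10 = 296.9300
R̄ = (5.4 + 32.6 + 4.7 + 26.1 + 18.0 + 26.3 + 14.2 + 22.5 + 17.3 + 23.8) / 10 = 190.9000 / 10 = 19.0900
UCL = X̄̄ + A₂·R̄ = 296.9300 + 0.419 × 19.0900 = 304.9287

304.929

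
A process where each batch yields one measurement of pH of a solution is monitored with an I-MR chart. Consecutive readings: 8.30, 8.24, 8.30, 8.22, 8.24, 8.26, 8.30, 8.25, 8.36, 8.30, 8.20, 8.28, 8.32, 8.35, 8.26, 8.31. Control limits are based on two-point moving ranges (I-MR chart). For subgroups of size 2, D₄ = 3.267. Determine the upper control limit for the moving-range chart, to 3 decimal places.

Moving ranges: 0.06, 0.06, 0.08, 0.02, 0.02, 0.04, 0.05, 0.11, 0.06, 0.10, 0.08, 0.04, 0.03, 0.09, 0.05; M̄R̄ = 0.8900 / 15 = 0.0593
UCL_MR = D₄·M̄R̄ = 3.267 × 0.0593 = 0.1938

0.194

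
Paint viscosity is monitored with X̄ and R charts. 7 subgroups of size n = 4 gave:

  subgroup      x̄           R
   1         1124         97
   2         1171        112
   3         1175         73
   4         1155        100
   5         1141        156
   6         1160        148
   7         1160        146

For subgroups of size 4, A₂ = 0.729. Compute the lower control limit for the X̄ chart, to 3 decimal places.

1068.496

X̄̄ = (1124 + 1171 + 1175 + 1155 + 1141 + 1160 + 1160) / 7 = 8086.0000 / 7 = 1155.1429
R̄ = (97 + 112 + 73 + 100 + 156 + 148 + 146) / 7 = 832.0000 / 7 = 118.8571
LCL = X̄̄ − A₂·R̄ = 1155.1429 − 0.729 × 118.8571 = 1068.4960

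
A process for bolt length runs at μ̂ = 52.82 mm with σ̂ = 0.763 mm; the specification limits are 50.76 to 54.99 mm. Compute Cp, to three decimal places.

0.924

Cp = (USL − LSL) / (6σ̂) = (54.99 − 50.76) / (6 × 0.763) = 4.2300 / 4.5780 = 0.9240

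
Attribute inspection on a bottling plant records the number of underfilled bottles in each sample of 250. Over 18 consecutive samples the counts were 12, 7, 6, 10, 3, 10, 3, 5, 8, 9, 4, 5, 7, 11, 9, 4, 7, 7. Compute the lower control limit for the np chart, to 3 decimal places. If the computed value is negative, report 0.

p̄ = Σdᵢ / (k·n) = 127 / (18 × 250) = 0.02822
LCL = np̄ − 3·√(np̄(1−p̄)) = 7.0556 − 3 × 2.6185 = -0.7999 → 0 (negative, so LCL = 0)

0.000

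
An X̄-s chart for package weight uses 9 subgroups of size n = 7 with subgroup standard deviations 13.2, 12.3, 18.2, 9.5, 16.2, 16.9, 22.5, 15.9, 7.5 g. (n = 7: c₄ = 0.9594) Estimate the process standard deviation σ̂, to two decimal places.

15.31

s̄ = (13.2 + 12.3 + 18.2 + 9.5 + 16.2 + 16.9 + 22.5 + 15.9 + 7.5) / 9 = 14.6889
σ̂ = s̄ / c₄ = 14.6889 / 0.9594 = 15.3105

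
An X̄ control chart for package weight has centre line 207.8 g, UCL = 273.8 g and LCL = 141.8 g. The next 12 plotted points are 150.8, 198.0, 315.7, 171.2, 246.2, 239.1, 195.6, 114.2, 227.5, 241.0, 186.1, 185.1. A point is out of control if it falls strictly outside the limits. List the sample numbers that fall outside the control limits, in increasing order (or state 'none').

Compare each point to [141.8, 273.8]: sample 3 = 315.7 > UCL; sample 8 = 114.2 < LCL.

3, 8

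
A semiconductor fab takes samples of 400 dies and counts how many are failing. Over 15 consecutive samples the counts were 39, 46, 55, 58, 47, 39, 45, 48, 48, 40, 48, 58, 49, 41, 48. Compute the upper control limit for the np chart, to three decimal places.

66.635

p̄ = Σdᵢ / (k·n) = 709 / (15 × 400) = 0.11817
UCL = np̄ + 3·√(np̄(1−p̄)) = 47.2667 + 3 × √(47.2667×0.88183) = 47.2667 + 3 × 6.4561 = 66.6350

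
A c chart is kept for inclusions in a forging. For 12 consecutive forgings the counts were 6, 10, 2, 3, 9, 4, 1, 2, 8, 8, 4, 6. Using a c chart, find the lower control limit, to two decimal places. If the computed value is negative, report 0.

c̄ = (6 + 10 + 2 + 3 + 9 + 4 + 1 + 2 + 8 + 8 + 4 + 6) / 12 = 63 / 12 = 5.2500
LCL = c̄ − 3√c̄ = 5.2500 − 3 × 2.2913 = -1.6239 → 0 (cannot be negative)

0.00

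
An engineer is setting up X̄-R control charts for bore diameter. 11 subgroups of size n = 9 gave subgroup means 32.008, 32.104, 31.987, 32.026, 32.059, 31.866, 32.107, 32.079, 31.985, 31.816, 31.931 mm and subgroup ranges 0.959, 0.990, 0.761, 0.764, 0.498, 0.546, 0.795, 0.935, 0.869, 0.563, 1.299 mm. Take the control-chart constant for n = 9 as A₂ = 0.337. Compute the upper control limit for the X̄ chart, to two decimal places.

X̄̄ = (32.008 + 32.104 + 31.987 + 32.026 + 32.059 + 31.866 + 32.107 + 32.079 + 31.985 + 31.816 + 31.931) / 11 = 351.9680 / 11 = 31.9971
R̄ = (0.959 + 0.990 + 0.761 + 0.764 + 0.498 + 0.546 + 0.795 + 0.935 + 0.869 + 0.563 + 1.299) / 11 = 8.9790 / 11 = 0.8163
UCL = X̄̄ + A₂·R̄ = 31.9971 + 0.337 × 0.8163 = 32.2722

32.27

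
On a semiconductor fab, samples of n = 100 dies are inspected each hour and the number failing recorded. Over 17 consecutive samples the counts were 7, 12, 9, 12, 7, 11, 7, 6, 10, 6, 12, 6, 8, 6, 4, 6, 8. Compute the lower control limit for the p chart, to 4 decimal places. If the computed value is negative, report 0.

p̄ = Σdᵢ / (k·n) = 137 / (17 × 100) = 0.08059
LCL = p̄ − 3·√(p̄(1−p̄)/n) = 0.08059 − 3 × 0.02722 = -0.00107 → 0 (negative, so LCL = 0)

0.0000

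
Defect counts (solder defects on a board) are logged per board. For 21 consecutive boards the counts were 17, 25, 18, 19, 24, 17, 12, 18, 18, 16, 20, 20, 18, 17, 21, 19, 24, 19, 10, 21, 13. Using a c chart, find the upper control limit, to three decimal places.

c̄ = (17 + 25 + 18 + 19 + 24 + 17 + 12 + 18 + 18 + 16 + 20 + 20 + 18 + 17 + 21 + 19 + 24 + 19 + 10 + 21 + 13) / 21 = 386 / 21 = 18.3810
UCL = c̄ + 3√c̄ = 18.3810 + 3 × √18.3810 = 18.3810 + 3 × 4.2873 = 31.2429

31.243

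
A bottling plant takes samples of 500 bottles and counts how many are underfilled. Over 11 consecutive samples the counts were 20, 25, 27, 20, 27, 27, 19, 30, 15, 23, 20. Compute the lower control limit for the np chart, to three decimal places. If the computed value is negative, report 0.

8.947

p̄ = Σdᵢ / (k·n) = 253 / (11 × 500) = 0.04600
LCL = np̄ − 3·√(np̄(1−p̄)) = 23.0000 − 3 × 4.6842 = 8.9473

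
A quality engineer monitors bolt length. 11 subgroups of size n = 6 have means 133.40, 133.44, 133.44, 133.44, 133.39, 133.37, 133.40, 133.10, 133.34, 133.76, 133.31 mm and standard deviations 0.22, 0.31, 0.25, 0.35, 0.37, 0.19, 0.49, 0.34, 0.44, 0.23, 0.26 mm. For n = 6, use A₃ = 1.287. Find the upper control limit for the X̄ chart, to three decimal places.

X̄̄ = (133.40 + 133.44 + 133.44 + 133.44 + 133.39 + 133.37 + 133.40 + 133.10 + 133.34 + 133.76 + 133.31) / 11 = 133.3991
s̄ = (0.22 + 0.31 + 0.25 + 0.35 + 0.37 + 0.19 + 0.49 + 0.34 + 0.44 + 0.23 + 0.26) / 11 = 0.3136
UCL = X̄̄ + A₃·s̄ = 133.3991 + 1.287 × 0.3136 = 133.8027

133.803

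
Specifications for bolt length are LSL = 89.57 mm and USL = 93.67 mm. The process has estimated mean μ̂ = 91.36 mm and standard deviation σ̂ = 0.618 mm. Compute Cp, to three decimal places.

1.106

Cp = (USL − LSL) / (6σ̂) = (93.67 − 89.57) / (6 × 0.618) = 4.1000 / 3.7080 = 1.1057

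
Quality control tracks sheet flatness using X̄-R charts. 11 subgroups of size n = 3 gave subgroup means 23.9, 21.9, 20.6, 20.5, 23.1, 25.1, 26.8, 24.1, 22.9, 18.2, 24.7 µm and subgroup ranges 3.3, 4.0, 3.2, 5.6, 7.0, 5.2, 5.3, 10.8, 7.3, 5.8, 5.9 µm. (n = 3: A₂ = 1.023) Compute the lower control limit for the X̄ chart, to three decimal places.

16.995

X̄̄ = (23.9 + 21.9 + 20.6 + 20.5 + 23.1 + 25.1 + 26.8 + 24.1 + 22.9 + 18.2 + 24.7) / 11 = 251.8000 / 11 = 22.8909
R̄ = (3.3 + 4.0 + 3.2 + 5.6 + 7.0 + 5.2 + 5.3 + 10.8 + 7.3 + 5.8 + 5.9) / 11 = 63.4000 / 11 = 5.7636
LCL = X̄̄ − A₂·R̄ = 22.8909 − 1.023 × 5.7636 = 16.9947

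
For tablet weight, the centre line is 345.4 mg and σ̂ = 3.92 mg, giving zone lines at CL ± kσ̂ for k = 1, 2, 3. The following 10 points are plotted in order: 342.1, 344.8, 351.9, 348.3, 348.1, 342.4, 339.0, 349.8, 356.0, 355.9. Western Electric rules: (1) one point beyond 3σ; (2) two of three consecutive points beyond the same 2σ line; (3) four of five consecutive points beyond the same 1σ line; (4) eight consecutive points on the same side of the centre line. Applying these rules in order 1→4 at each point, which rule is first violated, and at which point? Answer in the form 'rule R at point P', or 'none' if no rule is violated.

rule 2 at point 10

Zone of each point (C = within 1σ̂, B = 1σ̂–2σ̂, A = 2σ̂–3σ̂, * = beyond 3σ̂; sign = side of CL): 1:-C, 2:-C, 3:+B, 4:+C, 5:+C, 6:-C, 7:-B, 8:+B, 9:+A, 10:+A
Rule 2 (two of three consecutive points beyond the same 2σ limit) is satisfied at point 10.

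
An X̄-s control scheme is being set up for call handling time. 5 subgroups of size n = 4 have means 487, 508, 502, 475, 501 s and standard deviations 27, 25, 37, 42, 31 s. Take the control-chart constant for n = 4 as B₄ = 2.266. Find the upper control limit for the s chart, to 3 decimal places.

73.418

s̄ = (27 + 25 + 37 + 42 + 31) / 5 = 32.4000
UCL_s = B₄·s̄ = 2.266 × 32.4000 = 73.4184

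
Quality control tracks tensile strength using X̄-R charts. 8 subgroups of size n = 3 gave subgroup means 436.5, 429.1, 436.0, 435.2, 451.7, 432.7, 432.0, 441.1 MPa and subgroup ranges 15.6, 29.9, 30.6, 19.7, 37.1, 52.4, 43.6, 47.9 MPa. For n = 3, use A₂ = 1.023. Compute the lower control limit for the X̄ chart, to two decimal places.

401.39

X̄̄ = (436.5 + 429.1 + 436.0 + 435.2 + 451.7 + 432.7 + 432.0 + 441.1) / 8 = 3494.3000 / 8 = 436.7875
R̄ = (15.6 + 29.9 + 30.6 + 19.7 + 37.1 + 52.4 + 43.6 + 47.9) / 8 = 276.8000 / 8 = 34.6000
LCL = X̄̄ − A₂·R̄ = 436.7875 − 1.023 × 34.6000 = 401.3917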